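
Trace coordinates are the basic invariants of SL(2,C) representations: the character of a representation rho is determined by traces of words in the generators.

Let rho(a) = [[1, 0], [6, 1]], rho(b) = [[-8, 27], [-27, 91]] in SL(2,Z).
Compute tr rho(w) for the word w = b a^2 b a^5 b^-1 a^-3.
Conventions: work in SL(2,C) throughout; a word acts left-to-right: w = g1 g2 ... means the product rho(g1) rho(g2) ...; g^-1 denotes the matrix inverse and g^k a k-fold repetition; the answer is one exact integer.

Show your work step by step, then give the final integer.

rho(b) = [[-8, 27], [-27, 91]]
... * rho(a) = [[1, 0], [6, 1]]  ->  [[154, 27], [519, 91]]
... * rho(a) = [[1, 0], [6, 1]]  ->  [[316, 27], [1065, 91]]
... * rho(b) = [[-8, 27], [-27, 91]]  ->  [[-3257, 10989], [-10977, 37036]]
... * rho(a) = [[1, 0], [6, 1]]  ->  [[62677, 10989], [211239, 37036]]
... * rho(a) = [[1, 0], [6, 1]]  ->  [[128611, 10989], [433455, 37036]]
... * rho(a) = [[1, 0], [6, 1]]  ->  [[194545, 10989], [655671, 37036]]
... * rho(a) = [[1, 0], [6, 1]]  ->  [[260479, 10989], [877887, 37036]]
... * rho(a) = [[1, 0], [6, 1]]  ->  [[326413, 10989], [1100103, 37036]]
... * rho(b^-1) = [[91, -27], [27, -8]]  ->  [[30000286, -8901063], [101109345, -29999069]]
... * rho(a^-1) = [[1, 0], [-6, 1]]  ->  [[83406664, -8901063], [281103759, -29999069]]
... * rho(a^-1) = [[1, 0], [-6, 1]]  ->  [[136813042, -8901063], [461098173, -29999069]]
... * rho(a^-1) = [[1, 0], [-6, 1]]  ->  [[190219420, -8901063], [641092587, -29999069]]
tr = 190219420 + -29999069 = 160220351

160220351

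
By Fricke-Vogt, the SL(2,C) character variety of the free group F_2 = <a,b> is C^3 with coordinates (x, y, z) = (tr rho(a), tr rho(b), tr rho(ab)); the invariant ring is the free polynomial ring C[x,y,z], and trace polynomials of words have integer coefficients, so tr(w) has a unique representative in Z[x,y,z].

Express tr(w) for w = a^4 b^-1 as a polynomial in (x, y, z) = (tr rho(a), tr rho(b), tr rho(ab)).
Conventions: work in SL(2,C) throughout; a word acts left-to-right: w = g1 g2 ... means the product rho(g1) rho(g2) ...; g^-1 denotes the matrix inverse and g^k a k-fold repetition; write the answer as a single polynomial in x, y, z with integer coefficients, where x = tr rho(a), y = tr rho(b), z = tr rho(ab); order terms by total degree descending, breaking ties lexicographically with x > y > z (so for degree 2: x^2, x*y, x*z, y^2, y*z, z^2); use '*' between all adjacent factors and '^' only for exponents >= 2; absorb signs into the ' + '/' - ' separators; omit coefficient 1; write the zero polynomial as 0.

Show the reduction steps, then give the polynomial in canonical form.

reduce: trace(a^2) = trace(a) * trace(a) - trace(1) = x^2 - 2
trace(a^3) = trace(a) * trace(a^2) - trace(a) = x^3 - 3*x
trace(a^4) = trace(a) * trace(a^3) - trace(a^2) = x^4 - 4*x^2 + 2
so trace(b a^2) = trace(a) * trace(b a) - trace(b) = x*z - y
trace(a^2 b a) = trace(a) * trace(b a^2) - trace(b a) = x^2*z - x*y - z
trace(a^4 b) = trace(a) * trace(a^2 b a) - trace(a^2 b) = x^3*z - x^2*y - 2*x*z + y
trace(a^4 b^-1) = trace(a^4) * trace(b) - trace(a^4 b) = x^4*y - x^3*z - 3*x^2*y + 2*x*z + y

x^4*y - x^3*z - 3*x^2*y + 2*x*z + y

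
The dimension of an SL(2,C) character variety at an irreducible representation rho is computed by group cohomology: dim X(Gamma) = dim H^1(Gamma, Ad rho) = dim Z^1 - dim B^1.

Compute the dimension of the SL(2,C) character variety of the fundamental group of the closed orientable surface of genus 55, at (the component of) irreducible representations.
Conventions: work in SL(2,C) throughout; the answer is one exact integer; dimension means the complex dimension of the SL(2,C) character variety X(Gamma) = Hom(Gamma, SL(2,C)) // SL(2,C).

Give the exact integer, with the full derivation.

Gamma = pi_1(Sigma_55) = < a_1, b_1, ..., a_55, b_55 | prod [a_i, b_i] > has 2g = 110 generators and 1 relator.
A cocycle assigns one sl_2 vector per generator subject to the relator condition d_2(z) = 0: dim of the unconstrained space is 3*2g = 330.
H^2 = coker(d_2) is dual to H^0 = 0 at irreducible rho (Poincare duality), so d_2 is onto: dim Z^1 = 327.
As always at irreducible rho, dim B^1 = 3.
Hence dim X = 327 - 3 = 324.

324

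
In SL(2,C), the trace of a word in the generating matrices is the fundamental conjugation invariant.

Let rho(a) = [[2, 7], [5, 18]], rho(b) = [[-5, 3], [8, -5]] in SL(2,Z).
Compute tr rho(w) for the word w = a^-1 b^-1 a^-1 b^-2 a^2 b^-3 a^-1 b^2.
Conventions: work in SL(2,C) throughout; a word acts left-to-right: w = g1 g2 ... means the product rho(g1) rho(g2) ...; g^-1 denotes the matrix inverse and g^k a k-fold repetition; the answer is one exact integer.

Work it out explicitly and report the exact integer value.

rho(a^-1) = [[18, -7], [-5, 2]]
... * rho(b^-1) = [[-5, -3], [-8, -5]]  ->  [[-34, -19], [9, 5]]
... * rho(a^-1) = [[18, -7], [-5, 2]]  ->  [[-517, 200], [137, -53]]
... * rho(b^-1) = [[-5, -3], [-8, -5]]  ->  [[985, 551], [-261, -146]]
... * rho(b^-1) = [[-5, -3], [-8, -5]]  ->  [[-9333, -5710], [2473, 1513]]
... * rho(a) = [[2, 7], [5, 18]]  ->  [[-47216, -168111], [12511, 44545]]
... * rho(a) = [[2, 7], [5, 18]]  ->  [[-934987, -3356510], [247747, 889387]]
... * rho(b^-1) = [[-5, -3], [-8, -5]]  ->  [[31527015, 19587511], [-8353831, -5190176]]
... * rho(b^-1) = [[-5, -3], [-8, -5]]  ->  [[-314335163, -192518600], [83290563, 51012373]]
... * rho(b^-1) = [[-5, -3], [-8, -5]]  ->  [[3111824615, 1905598489], [-824551799, -504933554]]
... * rho(a^-1) = [[18, -7], [-5, 2]]  ->  [[46484850625, -17971575327], [-12317264612, 4761995485]]
... * rho(b) = [[-5, 3], [8, -5]]  ->  [[-376196855741, 229312428510], [99682286940, -60761771261]]
... * rho(b) = [[-5, 3], [8, -5]]  ->  [[3715483706785, -2275152709773], [-984505604788, 602855717125]]
tr = 3715483706785 + 602855717125 = 4318339423910

4318339423910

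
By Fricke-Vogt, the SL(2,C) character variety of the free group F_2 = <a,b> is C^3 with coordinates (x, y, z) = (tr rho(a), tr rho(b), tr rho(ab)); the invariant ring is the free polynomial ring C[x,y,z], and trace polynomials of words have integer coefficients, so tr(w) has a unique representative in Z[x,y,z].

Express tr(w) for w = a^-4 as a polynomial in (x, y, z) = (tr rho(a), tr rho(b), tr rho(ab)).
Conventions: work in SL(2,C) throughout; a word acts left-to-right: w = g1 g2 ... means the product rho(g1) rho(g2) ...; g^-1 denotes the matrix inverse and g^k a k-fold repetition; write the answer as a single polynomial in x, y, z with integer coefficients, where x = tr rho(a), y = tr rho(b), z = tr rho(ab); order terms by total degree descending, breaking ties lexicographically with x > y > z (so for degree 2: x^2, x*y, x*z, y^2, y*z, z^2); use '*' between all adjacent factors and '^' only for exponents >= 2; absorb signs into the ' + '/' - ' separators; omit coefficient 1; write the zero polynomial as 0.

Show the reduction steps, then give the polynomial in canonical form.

x^4 - 4*x^2 + 2

trace(a^-1) = trace(a) = x
trace(a^-2) = trace(a^-1)*trace(a) - trace(1)   [inverse elimination on a] = x^2 - 2
trace(a^-3) = trace(a^-2)*trace(a) - trace(a^-1)   [inverse elimination on a] = x^3 - 3*x
trace(a^-4) = trace(a^-3)*trace(a) - trace(a^-2)   [inverse elimination on a] = x^4 - 4*x^2 + 2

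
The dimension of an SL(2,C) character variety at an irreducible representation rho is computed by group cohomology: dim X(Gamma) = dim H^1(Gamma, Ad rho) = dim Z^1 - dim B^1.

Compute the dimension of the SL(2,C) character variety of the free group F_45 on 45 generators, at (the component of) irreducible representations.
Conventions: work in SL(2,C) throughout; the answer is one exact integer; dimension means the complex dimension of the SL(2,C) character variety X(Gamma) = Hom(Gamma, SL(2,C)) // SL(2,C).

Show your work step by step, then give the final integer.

Here Gamma is free of rank 45 — no relator constrains a cocycle.
So Z^1 = (sl_2)^45 in full: dim Z^1 = 135.
Irreducibility makes the coboundary map sl_2 -> Z^1 injective (trivial centralizer), so dim B^1 = 3.
Therefore dim X = 135 - 3 = 132.

132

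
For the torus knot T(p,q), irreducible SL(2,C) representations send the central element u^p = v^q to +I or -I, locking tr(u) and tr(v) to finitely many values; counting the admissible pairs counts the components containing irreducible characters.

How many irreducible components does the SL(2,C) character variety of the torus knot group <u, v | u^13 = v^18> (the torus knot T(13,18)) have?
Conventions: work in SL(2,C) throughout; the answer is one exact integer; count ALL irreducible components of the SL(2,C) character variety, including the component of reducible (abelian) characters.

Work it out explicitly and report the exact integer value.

103

In the torus knot group T(13,18), u^13 = v^18 is central, so an irreducible representation sends it to +I or -I (Schur).
On an irreducible component, tr(u) is locked at 2*cos(pi*alpha/13) for some alpha in 1..12, and tr(v) at 2*cos(pi*beta/18) for some beta in 1..17.
Consistency of u^13 = (-1)^alpha I with v^18 = (-1)^beta I forces alpha = beta (mod 2).
Counting: 6 odd alphas x 9 odd betas + 6 even alphas x 8 even betas = 54 + 48 = 102.
Total: 102 irreducible-character components + 1 reducible (abelian) component = 103.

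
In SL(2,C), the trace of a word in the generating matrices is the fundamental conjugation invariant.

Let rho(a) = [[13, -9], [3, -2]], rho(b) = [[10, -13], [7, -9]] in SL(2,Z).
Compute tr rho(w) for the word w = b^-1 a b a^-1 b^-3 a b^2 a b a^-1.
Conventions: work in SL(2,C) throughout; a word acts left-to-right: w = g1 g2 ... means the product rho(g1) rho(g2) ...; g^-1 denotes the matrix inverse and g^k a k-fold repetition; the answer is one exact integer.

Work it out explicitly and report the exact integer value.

rho(b^-1) = [[-9, 13], [-7, 10]]
... * rho(a) = [[13, -9], [3, -2]]  ->  [[-78, 55], [-61, 43]]
... * rho(b) = [[10, -13], [7, -9]]  ->  [[-395, 519], [-309, 406]]
... * rho(a^-1) = [[-2, 9], [-3, 13]]  ->  [[-767, 3192], [-600, 2497]]
... * rho(b^-1) = [[-9, 13], [-7, 10]]  ->  [[-15441, 21949], [-12079, 17170]]
... * rho(b^-1) = [[-9, 13], [-7, 10]]  ->  [[-14674, 18757], [-11479, 14673]]
... * rho(b^-1) = [[-9, 13], [-7, 10]]  ->  [[767, -3192], [600, -2497]]
... * rho(a) = [[13, -9], [3, -2]]  ->  [[395, -519], [309, -406]]
... * rho(b) = [[10, -13], [7, -9]]  ->  [[317, -464], [248, -363]]
... * rho(b) = [[10, -13], [7, -9]]  ->  [[-78, 55], [-61, 43]]
... * rho(a) = [[13, -9], [3, -2]]  ->  [[-849, 592], [-664, 463]]
... * rho(b) = [[10, -13], [7, -9]]  ->  [[-4346, 5709], [-3399, 4465]]
... * rho(a^-1) = [[-2, 9], [-3, 13]]  ->  [[-8435, 35103], [-6597, 27454]]
tr = -8435 + 27454 = 19019

19019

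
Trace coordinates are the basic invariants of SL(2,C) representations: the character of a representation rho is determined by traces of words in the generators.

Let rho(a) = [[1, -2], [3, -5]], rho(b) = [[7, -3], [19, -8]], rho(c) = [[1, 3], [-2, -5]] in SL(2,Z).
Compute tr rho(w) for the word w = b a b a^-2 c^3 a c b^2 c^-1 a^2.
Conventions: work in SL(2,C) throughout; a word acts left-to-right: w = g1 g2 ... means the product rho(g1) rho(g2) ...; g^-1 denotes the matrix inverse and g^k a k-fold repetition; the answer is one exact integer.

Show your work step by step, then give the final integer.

rho(b) = [[7, -3], [19, -8]]
... * rho(a) = [[1, -2], [3, -5]]  ->  [[-2, 1], [-5, 2]]
... * rho(b) = [[7, -3], [19, -8]]  ->  [[5, -2], [3, -1]]
... * rho(a^-1) = [[-5, 2], [-3, 1]]  ->  [[-19, 8], [-12, 5]]
... * rho(a^-1) = [[-5, 2], [-3, 1]]  ->  [[71, -30], [45, -19]]
... * rho(c) = [[1, 3], [-2, -5]]  ->  [[131, 363], [83, 230]]
... * rho(c) = [[1, 3], [-2, -5]]  ->  [[-595, -1422], [-377, -901]]
... * rho(c) = [[1, 3], [-2, -5]]  ->  [[2249, 5325], [1425, 3374]]
... * rho(a) = [[1, -2], [3, -5]]  ->  [[18224, -31123], [11547, -19720]]
... * rho(c) = [[1, 3], [-2, -5]]  ->  [[80470, 210287], [50987, 133241]]
... * rho(b) = [[7, -3], [19, -8]]  ->  [[4558743, -1923706], [2888488, -1218889]]
... * rho(b) = [[7, -3], [19, -8]]  ->  [[-4639213, 1713419], [-2939475, 1085648]]
... * rho(c^-1) = [[-5, -3], [2, 1]]  ->  [[26622903, 15631058], [16868671, 9904073]]
... * rho(a) = [[1, -2], [3, -5]]  ->  [[73516077, -131401096], [46580890, -83257707]]
... * rho(a) = [[1, -2], [3, -5]]  ->  [[-320687211, 509973326], [-203192231, 323126755]]
tr = -320687211 + 323126755 = 2439544

2439544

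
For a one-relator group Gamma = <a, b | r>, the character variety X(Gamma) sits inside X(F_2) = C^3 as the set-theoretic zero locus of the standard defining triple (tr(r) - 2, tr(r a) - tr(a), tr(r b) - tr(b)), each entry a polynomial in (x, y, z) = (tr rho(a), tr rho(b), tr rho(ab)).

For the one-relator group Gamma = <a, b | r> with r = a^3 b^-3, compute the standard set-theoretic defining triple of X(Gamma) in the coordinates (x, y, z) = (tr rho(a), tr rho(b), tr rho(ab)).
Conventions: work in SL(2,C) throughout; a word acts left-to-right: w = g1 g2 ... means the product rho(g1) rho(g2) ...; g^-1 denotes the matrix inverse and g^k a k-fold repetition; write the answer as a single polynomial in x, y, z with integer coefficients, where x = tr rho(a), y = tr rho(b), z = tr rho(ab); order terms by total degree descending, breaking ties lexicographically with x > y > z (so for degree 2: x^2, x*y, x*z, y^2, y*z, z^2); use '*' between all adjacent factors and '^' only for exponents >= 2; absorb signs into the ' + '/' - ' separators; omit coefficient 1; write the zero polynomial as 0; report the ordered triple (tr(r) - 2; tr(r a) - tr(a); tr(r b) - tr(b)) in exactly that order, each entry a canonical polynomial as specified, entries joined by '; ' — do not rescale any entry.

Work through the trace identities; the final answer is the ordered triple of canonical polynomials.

x^3*y^3 - x^2*y^2*z - 2*x^3*y - 2*x*y^3 + x^2*z + y^2*z + 5*x*y - z - 2; x^4*y^3 - x^3*y^2*z - 2*x^4*y - 3*x^2*y^3 + x^3*z + 2*x*y^2*z + 7*x^2*y + y^3 - 2*x*z - x - 3*y; x^3*y^2 - x^2*y*z - x^3 - 2*x*y^2 + y*z + 3*x - y

trace(a^2) = trace(a) trace(a) - trace(1)   [square of a] = x^2 - 2
trace(a^3) = trace(a) trace(a^2) - trace(a)   [square of a] = x^3 - 3*x
trace(a b a) = trace(a) trace(b a) - trace(b)   [square of a] = x*z - y
so trace(a^3 b) = trace(a) trace(a b a) - trace(a b)   [square of a] = x^2*z - x*y - z
trace(a^3 b^-1) = trace(a^3) trace(b) - trace(a^3 b)   [inverse elimination on b] = x^3*y - x^2*z - 2*x*y + z
so trace(b^-1 a^3 b^-1) = trace(a^3 b^-1) trace(b) - trace(a^3)   [inverse elimination on b] = x^3*y^2 - x^2*y*z - x^3 - 2*x*y^2 + y*z + 3*x
trace(a^3 b^-3) = trace(b^-1 a^3 b^-1) trace(b) - trace(b^-1 a^3)   [inverse elimination on b] = x^3*y^3 - x^2*y^2*z - 2*x^3*y - 2*x*y^3 + x^2*z + y^2*z + 5*x*y - z
so trace(a^4) = trace(a) trace(a^3) - trace(a^2)   [square of a] = x^4 - 4*x^2 + 2
reduce: trace(a^4 b) = trace(a) trace(b a^3) - trace(b a^2)   [square of a] = x^3*z - x^2*y - 2*x*z + y
trace(a^4 b^-1) = trace(a^4) trace(b) - trace(a^4 b)   [inverse elimination on b] = x^4*y - x^3*z - 3*x^2*y + 2*x*z + y
so trace(b^-1 a^4 b^-1) = trace(a^4 b^-1) trace(b) - trace(a^4)   [inverse elimination on b] = x^4*y^2 - x^3*y*z - x^4 - 3*x^2*y^2 + 2*x*y*z + 4*x^2 + y^2 - 2
reduce: trace(a^3 b^-3 a) = trace(b^-1 a^4 b^-1) trace(b) - trace(b^-1 a^4)   [inverse elimination on b] = x^4*y^3 - x^3*y^2*z - 2*x^4*y - 3*x^2*y^3 + x^3*z + 2*x*y^2*z + 7*x^2*y + y^3 - 2*x*z - 3*y
assemble the triple (trace(r) - 2; trace(r a) - x; trace(r b) - y)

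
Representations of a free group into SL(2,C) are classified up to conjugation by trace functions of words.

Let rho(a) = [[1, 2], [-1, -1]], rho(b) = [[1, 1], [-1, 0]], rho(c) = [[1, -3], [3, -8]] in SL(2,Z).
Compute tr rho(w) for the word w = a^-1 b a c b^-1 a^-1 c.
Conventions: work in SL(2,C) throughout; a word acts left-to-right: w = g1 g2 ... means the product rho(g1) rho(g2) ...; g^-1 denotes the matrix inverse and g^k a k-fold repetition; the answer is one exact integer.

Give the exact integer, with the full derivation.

rho(a^-1) = [[-1, -2], [1, 1]]
... * rho(b) = [[1, 1], [-1, 0]]  ->  [[1, -1], [0, 1]]
... * rho(a) = [[1, 2], [-1, -1]]  ->  [[2, 3], [-1, -1]]
... * rho(c) = [[1, -3], [3, -8]]  ->  [[11, -30], [-4, 11]]
... * rho(b^-1) = [[0, -1], [1, 1]]  ->  [[-30, -41], [11, 15]]
... * rho(a^-1) = [[-1, -2], [1, 1]]  ->  [[-11, 19], [4, -7]]
... * rho(c) = [[1, -3], [3, -8]]  ->  [[46, -119], [-17, 44]]
tr = 46 + 44 = 90

90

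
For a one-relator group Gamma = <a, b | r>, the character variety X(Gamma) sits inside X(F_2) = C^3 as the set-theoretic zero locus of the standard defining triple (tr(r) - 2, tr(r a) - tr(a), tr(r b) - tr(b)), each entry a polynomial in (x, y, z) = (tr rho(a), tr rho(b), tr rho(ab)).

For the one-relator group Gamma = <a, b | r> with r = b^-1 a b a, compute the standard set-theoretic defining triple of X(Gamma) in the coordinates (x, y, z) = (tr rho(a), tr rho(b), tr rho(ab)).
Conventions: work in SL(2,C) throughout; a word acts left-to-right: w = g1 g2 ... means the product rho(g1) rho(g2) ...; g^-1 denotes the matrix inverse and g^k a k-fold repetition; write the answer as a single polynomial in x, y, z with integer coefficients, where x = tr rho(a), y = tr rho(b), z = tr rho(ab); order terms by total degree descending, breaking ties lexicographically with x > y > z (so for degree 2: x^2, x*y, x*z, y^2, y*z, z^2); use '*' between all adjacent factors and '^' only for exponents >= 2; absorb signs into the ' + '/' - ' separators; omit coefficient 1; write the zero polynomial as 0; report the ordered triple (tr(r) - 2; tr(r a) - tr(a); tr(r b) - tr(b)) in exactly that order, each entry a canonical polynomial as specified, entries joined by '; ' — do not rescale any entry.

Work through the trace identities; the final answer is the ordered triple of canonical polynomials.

x*y*z - y^2 - z^2; x^2*y*z - x*y^2 - x*z^2; x*z - 2*y

apply: trace(a b a) = trace(a) trace(b a) - trace(b)  (reduce the a square) = x*z - y
apply: trace(a b a b) = trace(a b) trace(a b) - trace(1)  (split on a) = z^2 - 2
apply: trace(b^-1 a b a) = trace(a b a) trace(b) - trace(a b a b)  (eliminate b^-1) = x*y*z - y^2 - z^2 + 2
trace(a b a^2) = trace(a) trace(a b a) - trace(a b) = x^2*z - x*y - z
apply: trace(b a b) = trace(b) trace(a b) - trace(a) = y*z - x
apply: trace(a b a^2 b) = trace(a) trace(b a b a) - trace(b a b) = x*z^2 - y*z - x
use: trace(b^-1 a b a^2) = trace(a b a^2) trace(b) - trace(a b a^2 b) = x^2*y*z - x*y^2 - x*z^2 + x
assemble the triple (trace(r) - 2; trace(r a) - x; trace(r b) - y)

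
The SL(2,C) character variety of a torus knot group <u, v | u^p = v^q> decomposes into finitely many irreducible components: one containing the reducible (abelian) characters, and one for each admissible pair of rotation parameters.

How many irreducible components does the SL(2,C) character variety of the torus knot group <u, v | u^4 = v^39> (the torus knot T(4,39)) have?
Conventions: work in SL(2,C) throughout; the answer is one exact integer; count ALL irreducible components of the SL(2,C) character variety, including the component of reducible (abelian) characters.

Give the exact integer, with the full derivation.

For T(4,39): irreducibility forces the central element u^4 = v^39 to one of +I, -I.
On an irreducible component, tr(u) is locked at 2*cos(pi*alpha/4) for some alpha in 1..3, and tr(v) at 2*cos(pi*beta/39) for some beta in 1..38.
The two central values (-1)^alpha I and (-1)^beta I must be the same matrix, so alpha and beta share a parity.
Enumerate parity-matched pairs: 2*19 odd-odd plus 1*19 even-even gives 57.
components with irreducible characters: 57; plus the single component of reducible (abelian) characters: total 58.

58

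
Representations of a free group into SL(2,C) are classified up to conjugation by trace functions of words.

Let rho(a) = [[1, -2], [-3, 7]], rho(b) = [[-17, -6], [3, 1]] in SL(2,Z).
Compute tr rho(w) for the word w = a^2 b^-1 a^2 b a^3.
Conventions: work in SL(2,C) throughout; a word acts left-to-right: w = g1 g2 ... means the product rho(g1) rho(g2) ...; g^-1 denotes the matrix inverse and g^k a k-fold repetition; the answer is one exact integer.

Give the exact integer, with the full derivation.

rho(a) = [[1, -2], [-3, 7]]
... * rho(a) = [[1, -2], [-3, 7]]  ->  [[7, -16], [-24, 55]]
... * rho(b^-1) = [[1, 6], [-3, -17]]  ->  [[55, 314], [-189, -1079]]
... * rho(a) = [[1, -2], [-3, 7]]  ->  [[-887, 2088], [3048, -7175]]
... * rho(a) = [[1, -2], [-3, 7]]  ->  [[-7151, 16390], [24573, -56321]]
... * rho(b) = [[-17, -6], [3, 1]]  ->  [[170737, 59296], [-586704, -203759]]
... * rho(a) = [[1, -2], [-3, 7]]  ->  [[-7151, 73598], [24573, -252905]]
... * rho(a) = [[1, -2], [-3, 7]]  ->  [[-227945, 529488], [783288, -1819481]]
... * rho(a) = [[1, -2], [-3, 7]]  ->  [[-1816409, 4162306], [6241731, -14302943]]
tr = -1816409 + -14302943 = -16119352

-16119352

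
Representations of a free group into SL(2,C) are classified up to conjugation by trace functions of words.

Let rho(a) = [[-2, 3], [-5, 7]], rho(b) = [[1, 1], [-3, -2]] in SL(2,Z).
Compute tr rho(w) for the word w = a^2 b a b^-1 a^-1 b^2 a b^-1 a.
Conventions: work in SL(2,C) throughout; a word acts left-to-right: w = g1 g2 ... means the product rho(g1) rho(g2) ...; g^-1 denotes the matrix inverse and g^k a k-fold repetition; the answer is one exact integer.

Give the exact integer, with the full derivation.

13911874

rho(a) = [[-2, 3], [-5, 7]]
... * rho(a) = [[-2, 3], [-5, 7]]  ->  [[-11, 15], [-25, 34]]
... * rho(b) = [[1, 1], [-3, -2]]  ->  [[-56, -41], [-127, -93]]
... * rho(a) = [[-2, 3], [-5, 7]]  ->  [[317, -455], [719, -1032]]
... * rho(b^-1) = [[-2, -1], [3, 1]]  ->  [[-1999, -772], [-4534, -1751]]
... * rho(a^-1) = [[7, -3], [5, -2]]  ->  [[-17853, 7541], [-40493, 17104]]
... * rho(b) = [[1, 1], [-3, -2]]  ->  [[-40476, -32935], [-91805, -74701]]
... * rho(b) = [[1, 1], [-3, -2]]  ->  [[58329, 25394], [132298, 57597]]
... * rho(a) = [[-2, 3], [-5, 7]]  ->  [[-243628, 352745], [-552581, 800073]]
... * rho(b^-1) = [[-2, -1], [3, 1]]  ->  [[1545491, 596373], [3505381, 1352654]]
... * rho(a) = [[-2, 3], [-5, 7]]  ->  [[-6072847, 8811084], [-13774032, 19984721]]
tr = -6072847 + 19984721 = 13911874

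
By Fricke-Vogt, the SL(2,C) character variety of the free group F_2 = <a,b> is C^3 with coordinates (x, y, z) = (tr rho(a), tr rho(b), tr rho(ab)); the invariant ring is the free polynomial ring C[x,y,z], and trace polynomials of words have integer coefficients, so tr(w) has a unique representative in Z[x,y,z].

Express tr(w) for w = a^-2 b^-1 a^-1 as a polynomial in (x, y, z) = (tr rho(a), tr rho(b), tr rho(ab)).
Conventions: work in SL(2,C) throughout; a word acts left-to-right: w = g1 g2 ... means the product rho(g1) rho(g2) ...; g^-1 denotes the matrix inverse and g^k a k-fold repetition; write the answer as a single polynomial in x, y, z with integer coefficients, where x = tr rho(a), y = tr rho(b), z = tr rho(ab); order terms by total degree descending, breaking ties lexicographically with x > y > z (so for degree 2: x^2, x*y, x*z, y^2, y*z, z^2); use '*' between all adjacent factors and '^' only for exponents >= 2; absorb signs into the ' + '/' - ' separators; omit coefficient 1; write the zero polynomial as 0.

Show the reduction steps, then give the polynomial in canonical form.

x^2*z - x*y - z

tr(a^-1) = tr(a) = x
and tr(a^-2) = tr(a^-1)*tr(a) - tr(1)   [inverse elimination on a] = x^2 - 2
and tr(b a^-1) = tr(b)*tr(a) - tr(b a)   [inverse elimination on a] = x*y - z
tr(a^-2 b) = tr(b a^-1)*tr(a) - tr(b)   [inverse elimination on a] = x^2*y - x*z - y
tr(a^-1 b^-1 a^-1) = tr(a^-2)*tr(b) - tr(a^-2 b)   [inverse elimination on b] = x*z - y
tr(a^-2 b^-1 a^-1) = tr(a^-1 b^-1 a^-1)*tr(a) - tr(a^-1 b^-1)   [inverse elimination on a] = x^2*z - x*y - z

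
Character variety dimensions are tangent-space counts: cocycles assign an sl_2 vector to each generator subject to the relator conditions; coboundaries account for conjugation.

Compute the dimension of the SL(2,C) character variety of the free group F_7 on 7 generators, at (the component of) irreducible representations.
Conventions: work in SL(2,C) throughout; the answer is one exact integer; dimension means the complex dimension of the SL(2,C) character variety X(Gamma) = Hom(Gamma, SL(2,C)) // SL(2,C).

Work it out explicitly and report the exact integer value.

18

Here Gamma is free of rank 7 — no relator constrains a cocycle.
So Z^1 = (sl_2)^7 in full: dim Z^1 = 21.
Irreducibility makes the coboundary map sl_2 -> Z^1 injective (trivial centralizer), so dim B^1 = 3.
dim X = dim H^1 = dim Z^1 - dim B^1 = 21 - 3 = 18.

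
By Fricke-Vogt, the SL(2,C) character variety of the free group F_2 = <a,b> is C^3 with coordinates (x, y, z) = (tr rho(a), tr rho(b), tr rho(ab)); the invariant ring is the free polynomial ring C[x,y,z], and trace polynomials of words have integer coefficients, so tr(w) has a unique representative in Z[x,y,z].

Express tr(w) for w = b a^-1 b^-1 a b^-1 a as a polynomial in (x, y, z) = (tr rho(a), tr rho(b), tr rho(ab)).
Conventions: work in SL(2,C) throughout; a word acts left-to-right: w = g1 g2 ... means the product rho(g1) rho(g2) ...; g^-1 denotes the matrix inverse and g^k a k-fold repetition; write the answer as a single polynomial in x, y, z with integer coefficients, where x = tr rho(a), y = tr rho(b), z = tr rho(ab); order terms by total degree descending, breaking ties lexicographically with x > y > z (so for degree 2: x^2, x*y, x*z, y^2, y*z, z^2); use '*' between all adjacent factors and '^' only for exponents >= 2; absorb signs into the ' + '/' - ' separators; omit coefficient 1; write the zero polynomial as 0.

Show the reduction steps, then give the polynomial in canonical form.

trace(a^2) = trace(a) trace(a) - trace(1) = x^2 - 2
apply: trace(a^2 b) = trace(a) trace(b a) - trace(b) = x*z - y
apply: trace(a b^-1 a) = trace(a^2) trace(b) - trace(a^2 b) = x^2*y - x*z - y
trace(a^2 b a) = trace(a) trace(b a^2) - trace(b a) = x^2*z - x*y - z
apply: trace(b a b a) = trace(a b) trace(a b) - trace(1)   [split at repeated a] = z^2 - 2
trace(b a b) = trace(b) trace(a b) - trace(a) = y*z - x
apply: trace(a^2 b a b) = trace(a) trace(b a b a) - trace(b a b) = x*z^2 - y*z - x
apply: trace(a b a b^-1 a) = trace(a^2 b a) trace(b) - trace(a^2 b a b) = x^2*y*z - x*y^2 - x*z^2 + x
use: trace(a b a b a b) = trace(a b) trace(a b a b) - trace(a^-1 b^-1)   [split at repeated a] = z^3 - 3*z
apply: trace(a b a b^-1 a b) = trace(a b a b a) trace(b) - trace(a b a b a b) = x*y*z^2 - y^2*z - z^3 - x*y + 3*z
trace(b^-1 a b^-1 a b a) = trace(a b a b^-1 a) trace(b) - trace(a b a b^-1 a b) = x^2*y^2*z - x*y^3 - 2*x*y*z^2 + y^2*z + z^3 + 2*x*y - 3*z
apply: trace(b a^-1 b^-1 a b^-1 a) = trace(b^-1 a b^-1 a b) trace(a) - trace(b^-1 a b^-1 a b a) = -x^2*y^2*z + x^3*y + x*y^3 + 2*x*y*z^2 - x^2*z - y^2*z - z^3 - 3*x*y + 3*z

-x^2*y^2*z + x^3*y + x*y^3 + 2*x*y*z^2 - x^2*z - y^2*z - z^3 - 3*x*y + 3*z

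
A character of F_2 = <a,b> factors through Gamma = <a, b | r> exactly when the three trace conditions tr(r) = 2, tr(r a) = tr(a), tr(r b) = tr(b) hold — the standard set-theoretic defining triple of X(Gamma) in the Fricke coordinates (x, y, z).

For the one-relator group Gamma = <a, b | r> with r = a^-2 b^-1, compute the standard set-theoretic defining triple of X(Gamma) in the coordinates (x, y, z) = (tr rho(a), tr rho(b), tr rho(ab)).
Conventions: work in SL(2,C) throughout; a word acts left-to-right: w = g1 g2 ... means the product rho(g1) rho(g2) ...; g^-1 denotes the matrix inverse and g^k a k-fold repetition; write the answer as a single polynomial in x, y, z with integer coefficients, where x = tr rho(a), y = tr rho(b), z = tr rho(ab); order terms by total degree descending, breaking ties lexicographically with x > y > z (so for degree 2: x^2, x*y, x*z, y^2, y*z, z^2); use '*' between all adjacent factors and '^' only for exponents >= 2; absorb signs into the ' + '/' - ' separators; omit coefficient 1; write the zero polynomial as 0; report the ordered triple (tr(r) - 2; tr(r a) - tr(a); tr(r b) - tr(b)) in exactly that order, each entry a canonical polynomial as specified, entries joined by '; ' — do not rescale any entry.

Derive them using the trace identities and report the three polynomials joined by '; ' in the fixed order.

x*z - y - 2; -x + z; x^2 - y - 2

use: tr(b^-1) = tr(b) = y
apply: tr(b^-1 a) = tr(a) * tr(b) - tr(a b)  (eliminate b^-1) = x*y - z
tr(b^-1 a^-1) = tr(b^-1) * tr(a) - tr(b^-1 a)  (eliminate a^-1) = z
apply: tr(a^-2 b^-1) = tr(b^-1 a^-1) * tr(a) - tr(b^-1)  (eliminate a^-1) = x*z - y
use: tr(a^-2) = tr(a^-1) * tr(a) - tr(1) = x^2 - 2
assemble the triple (tr(r) - 2; tr(r a) - x; tr(r b) - y)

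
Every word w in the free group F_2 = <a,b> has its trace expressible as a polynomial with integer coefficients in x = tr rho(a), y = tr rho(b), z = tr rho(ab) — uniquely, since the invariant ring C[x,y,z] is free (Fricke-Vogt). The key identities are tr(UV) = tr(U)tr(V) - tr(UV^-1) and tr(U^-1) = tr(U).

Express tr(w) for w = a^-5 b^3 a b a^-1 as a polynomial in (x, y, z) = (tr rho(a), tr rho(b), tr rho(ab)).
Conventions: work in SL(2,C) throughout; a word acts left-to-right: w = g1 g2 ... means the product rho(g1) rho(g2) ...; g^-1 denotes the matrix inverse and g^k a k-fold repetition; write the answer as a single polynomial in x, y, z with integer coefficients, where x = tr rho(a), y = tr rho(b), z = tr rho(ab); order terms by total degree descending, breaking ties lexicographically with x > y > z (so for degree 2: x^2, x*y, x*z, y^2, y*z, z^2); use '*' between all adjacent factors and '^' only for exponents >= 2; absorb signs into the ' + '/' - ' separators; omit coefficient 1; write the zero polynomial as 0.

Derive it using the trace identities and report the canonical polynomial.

trace(b a b) = trace(b) trace(a b) - trace(a)   [square of b] = y*z - x
trace(b^2 a b) = trace(b) trace(b a b) - trace(b a)   [square of b] = y^2*z - x*y - z
trace(b^3 a b) = trace(b) trace(b^2 a b) - trace(b^2 a)   [square of b] = y^3*z - x*y^2 - 2*y*z + x
trace(a b a b) = trace(a b) trace(a b) - trace(1)   [split at a repeated a] = z^2 - 2
trace(a b a) = trace(a) trace(b a) - trace(b)   [square of a] = x*z - y
trace(a b a b^2) = trace(b) trace(a b a b) - trace(a b a)   [square of b] = y*z^2 - x*z - y
trace(b^3 a b a) = trace(b) trace(a b a b^2) - trace(a b a b)   [square of b] = y^2*z^2 - x*y*z - y^2 - z^2 + 2
trace(a^-1 b^3 a b) = trace(b^3 a b) trace(a) - trace(b^3 a b a)   [inverse elimination on a] = x*y^3*z - x^2*y^2 - y^2*z^2 - x*y*z + x^2 + y^2 + z^2 - 2
trace(a^-1 b^3 a b a^-1) = trace(a^-1 b^3 a b) trace(a) - trace(a^-1 b^3 a b a)   [inverse elimination on a] = x^2*y^3*z - x^3*y^2 - x*y^2*z^2 - x^2*y*z - y^3*z + x^3 + 2*x*y^2 + x*z^2 + 2*y*z - 3*x
trace(a^-1 b^3 a b a^-2) = trace(a^-1 b^3 a b a^-1) trace(a) - trace(a^-1 b^3 a b)   [inverse elimination on a] = x^3*y^3*z - x^4*y^2 - x^2*y^2*z^2 - x^3*y*z - 2*x*y^3*z + x^4 + 3*x^2*y^2 + x^2*z^2 + y^2*z^2 + 3*x*y*z - 4*x^2 - y^2 - z^2 + 2
trace(b^3 a b a^-4) = trace(a^-1 b^3 a b a^-2) trace(a) - trace(a^-1 b^3 a b a^-1)   [inverse elimination on a] = x^4*y^3*z - x^5*y^2 - x^3*y^2*z^2 - x^4*y*z - 3*x^2*y^3*z + x^5 + 4*x^3*y^2 + x^3*z^2 + 2*x*y^2*z^2 + 4*x^2*y*z + y^3*z - 5*x^3 - 3*x*y^2 - 2*x*z^2 - 2*y*z + 5*x
trace(a^-1 b^3 a b a^-4) = trace(b^3 a b a^-4) trace(a) - trace(b^3 a b a^-3)   [inverse elimination on a] = x^5*y^3*z - x^6*y^2 - x^4*y^2*z^2 - x^5*y*z - 4*x^3*y^3*z + x^6 + 5*x^4*y^2 + x^4*z^2 + 3*x^2*y^2*z^2 + 5*x^3*y*z + 3*x*y^3*z - 6*x^4 - 6*x^2*y^2 - 3*x^2*z^2 - y^2*z^2 - 5*x*y*z + 9*x^2 + y^2 + z^2 - 2
trace(a^-5 b^3 a b a^-1) = trace(a^-1 b^3 a b a^-4) trace(a) - trace(a^-1 b^3 a b a^-3)   [inverse elimination on a] = x^6*y^3*z - x^7*y^2 - x^5*y^2*z^2 - x^6*y*z - 5*x^4*y^3*z + x^7 + 6*x^5*y^2 + x^5*z^2 + 4*x^3*y^2*z^2 + 6*x^4*y*z + 6*x^2*y^3*z - 7*x^5 - 10*x^3*y^2 - 4*x^3*z^2 - 3*x*y^2*z^2 - 9*x^2*y*z - y^3*z + 14*x^3 + 4*x*y^2 + 3*x*z^2 + 2*y*z - 7*x

x^6*y^3*z - x^7*y^2 - x^5*y^2*z^2 - x^6*y*z - 5*x^4*y^3*z + x^7 + 6*x^5*y^2 + x^5*z^2 + 4*x^3*y^2*z^2 + 6*x^4*y*z + 6*x^2*y^3*z - 7*x^5 - 10*x^3*y^2 - 4*x^3*z^2 - 3*x*y^2*z^2 - 9*x^2*y*z - y^3*z + 14*x^3 + 4*x*y^2 + 3*x*z^2 + 2*y*z - 7*x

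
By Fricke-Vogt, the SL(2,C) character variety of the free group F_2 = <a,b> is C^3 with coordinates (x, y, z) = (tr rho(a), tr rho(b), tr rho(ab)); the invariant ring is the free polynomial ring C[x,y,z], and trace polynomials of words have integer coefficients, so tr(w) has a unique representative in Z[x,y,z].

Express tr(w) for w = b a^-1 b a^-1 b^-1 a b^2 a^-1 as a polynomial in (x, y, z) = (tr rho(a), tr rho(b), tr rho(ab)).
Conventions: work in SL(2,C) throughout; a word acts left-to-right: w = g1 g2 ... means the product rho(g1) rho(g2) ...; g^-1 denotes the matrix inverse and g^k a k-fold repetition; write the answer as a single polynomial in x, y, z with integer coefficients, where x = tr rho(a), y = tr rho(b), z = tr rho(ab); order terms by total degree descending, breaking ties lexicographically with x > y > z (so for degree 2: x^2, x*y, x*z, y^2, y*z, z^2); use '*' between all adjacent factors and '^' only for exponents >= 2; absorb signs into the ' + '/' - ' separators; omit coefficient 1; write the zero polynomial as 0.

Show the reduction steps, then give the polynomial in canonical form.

-x^3*y^4*z + x^4*y^3 + x^2*y^5 + 3*x^2*y^3*z^2 - 2*x^3*y^2*z - 2*x*y^4*z - 3*x*y^2*z^3 - 3*x^2*y^3 + x^2*y*z^2 + y^3*z^2 + y*z^4 + 7*x*y^2*z - 2*x^2*y - y^3 - 4*y*z^2 + x*z + 3*y

tr(b^2) = tr(b) tr(b) - tr(1) = y^2 - 2
tr(b^3) = tr(b) tr(b^2) - tr(b) = y^3 - 3*y
tr(b a b) = tr(b) tr(a b) - tr(a) = y*z - x
tr(b^3 a) = tr(b) tr(b a b) - tr(b a) = y^2*z - x*y - z
tr(b^2 a^-1 b) = tr(b^3) tr(a) - tr(b^3 a) = x*y^3 - y^2*z - 2*x*y + z
tr(a^2 b) = tr(a) tr(b a) - tr(b) = x*z - y
tr(a^2) = tr(a) tr(a) - tr(1) = x^2 - 2
tr(b a^2 b) = tr(b) tr(a^2 b) - tr(a^2) = x*y*z - x^2 - y^2 + 2
tr(b a^2 b^2) = tr(b) tr(b a^2 b) - tr(b a^2) = x*y^2*z - x^2*y - y^3 - x*z + 3*y
tr(b a^2 b^3) = tr(b) tr(b a^2 b^2) - tr(b a^2 b) = x*y^3*z - x^2*y^2 - y^4 - 2*x*y*z + x^2 + 4*y^2 - 2
tr(a b a b) = tr(a b) tr(a b) - tr(1)   [split at repeated a] = z^2 - 2
tr(b^2 a b a) = tr(b) tr(a b a b) - tr(a b a) = y*z^2 - x*z - y
tr(b a b a^2 b) = tr(a) tr(b^2 a b a) - tr(b^2 a b) = x*y*z^2 - x^2*z - y^2*z + z
tr(b a b a^2) = tr(a) tr(b a b a) - tr(b a b) = x*z^2 - y*z - x
tr(b a^2 b^3 a) = tr(b) tr(b a b a^2 b) - tr(b a b a^2) = x*y^2*z^2 - x^2*y*z - y^3*z - x*z^2 + 2*y*z + x
tr(b a^-1 b a^2 b^2) = tr(b a^2 b^3) tr(a) - tr(b a^2 b^3 a) = x^2*y^3*z - x^3*y^2 - x*y^4 - x*y^2*z^2 - x^2*y*z + y^3*z + x^3 + 4*x*y^2 + x*z^2 - 2*y*z - 3*x
tr(b^2 a b^2 a) = tr(b) tr(a b^2 a b) - tr(a b^2 a) = y^2*z^2 - 2*x*y*z + x^2 - 2
tr(b^2 a b^2) = tr(b) tr(a b^3) - tr(a b^2) = y^3*z - x*y^2 - 2*y*z + x
tr(b a^2 b^2 a b) = tr(a) tr(b^2 a b^2 a) - tr(b^2 a b^2) = x*y^2*z^2 - 2*x^2*y*z - y^3*z + x^3 + x*y^2 + 2*y*z - 3*x
tr(a b a b a b) = tr(a b a b) tr(a b) - tr(b a)   [split at repeated a] = z^3 - 3*z
tr(b^2 a b a b a) = tr(b) tr(a b a b a b) - tr(a b a b a) = y*z^3 - x*z^2 - 2*y*z + x
tr(b^2 a b a b) = tr(b) tr(a b a b^2) - tr(a b a b) = y^2*z^2 - x*y*z - y^2 - z^2 + 2
tr(b a^2 b^2 a b a) = tr(a) tr(b^2 a b a b a) - tr(b^2 a b a b) = x*y*z^3 - x^2*z^2 - y^2*z^2 - x*y*z + x^2 + y^2 + z^2 - 2
tr(b a^-1 b a^2 b^2 a) = tr(b a^2 b^2 a b) tr(a) - tr(b a^2 b^2 a b a) = x^2*y^2*z^2 - 2*x^3*y*z - x*y^3*z - x*y*z^3 + x^4 + x^2*y^2 + x^2*z^2 + y^2*z^2 + 3*x*y*z - 4*x^2 - y^2 - z^2 + 2
tr(a b^2 a^-1 b a^-1 b a) = tr(b a^-1 b a^2 b^2) tr(a) - tr(b a^-1 b a^2 b^2 a) = x^3*y^3*z - x^4*y^2 - x^2*y^4 - 2*x^2*y^2*z^2 + x^3*y*z + 2*x*y^3*z + x*y*z^3 + 3*x^2*y^2 - y^2*z^2 - 5*x*y*z + x^2 + y^2 + z^2 - 2
tr(b a b a b^3) = tr(b) tr(a b a b^3) - tr(a b a b^2) = y^3*z^2 - x*y^2*z - y^3 - 2*y*z^2 + x*z + 3*y
tr(b a b a b^3 a) = tr(b) tr(a b a b a b^2) - tr(a b a b a b) = y^2*z^3 - x*y*z^2 - 2*y^2*z - z^3 + x*y + 3*z
tr(b a^-1 b a b a b^2) = tr(b a b a b^3) tr(a) - tr(b a b a b^3 a) = x*y^3*z^2 - x^2*y^2*z - y^2*z^3 - x*y^3 - x*y*z^2 + x^2*z + 2*y^2*z + z^3 + 2*x*y - 3*z
tr(a b a b^2 a) = tr(a) tr(b a b^2 a) - tr(b a b^2) = x*y*z^2 - x^2*z - y^2*z + z
tr(b a b a b^2 a b) = tr(b) tr(a b a b^2 a b) - tr(a b a b^2 a) = y^2*z^3 - 2*x*y*z^2 + x^2*z - y^2*z + x*y - z
tr(a b a b a b a b) = tr(b a b a) tr(b a b a) - tr(1)   [split at repeated b] = z^4 - 4*z^2 + 2
tr(a b a b a b a) = tr(a) tr(b a b a b a) - tr(b a b a b) = x*z^3 - y*z^2 - 2*x*z + y
tr(b a b a b^2 a b a) = tr(b) tr(a b a b a b a b) - tr(a b a b a b a) = y*z^4 - x*z^3 - 3*y*z^2 + 2*x*z + y
tr(b a^-1 b a b a b^2 a) = tr(b a b a b^2 a b) tr(a) - tr(b a b a b^2 a b a) = x*y^2*z^3 - 2*x^2*y*z^2 - y*z^4 + x^3*z - x*y^2*z + x*z^3 + x^2*y + 3*y*z^2 - 3*x*z - y
tr(a b^2 a^-1 b a^-1 b a b) = tr(b a^-1 b a b a b^2) tr(a) - tr(b a^-1 b a b a b^2 a) = x^2*y^3*z^2 - x^3*y^2*z - 2*x*y^2*z^3 - x^2*y^3 + x^2*y*z^2 + y*z^4 + 3*x*y^2*z + x^2*y - 3*y*z^2 + y
tr(b^-1 a b^2 a^-1 b a^-1 b a) = tr(a b^2 a^-1 b a^-1 b a) tr(b) - tr(a b^2 a^-1 b a^-1 b a b) = x^3*y^4*z - x^4*y^3 - x^2*y^5 - 3*x^2*y^3*z^2 + 2*x^3*y^2*z + 2*x*y^4*z + 3*x*y^2*z^3 + 4*x^2*y^3 - x^2*y*z^2 - y^3*z^2 - y*z^4 - 8*x*y^2*z + y^3 + 4*y*z^2 - 3*y
tr(b a^-1 b a^-1 b^-1 a b^2 a^-1) = tr(b^-1 a b^2 a^-1 b a^-1 b) tr(a) - tr(b^-1 a b^2 a^-1 b a^-1 b a) = -x^3*y^4*z + x^4*y^3 + x^2*y^5 + 3*x^2*y^3*z^2 - 2*x^3*y^2*z - 2*x*y^4*z - 3*x*y^2*z^3 - 3*x^2*y^3 + x^2*y*z^2 + y^3*z^2 + y*z^4 + 7*x*y^2*z - 2*x^2*y - y^3 - 4*y*z^2 + x*z + 3*y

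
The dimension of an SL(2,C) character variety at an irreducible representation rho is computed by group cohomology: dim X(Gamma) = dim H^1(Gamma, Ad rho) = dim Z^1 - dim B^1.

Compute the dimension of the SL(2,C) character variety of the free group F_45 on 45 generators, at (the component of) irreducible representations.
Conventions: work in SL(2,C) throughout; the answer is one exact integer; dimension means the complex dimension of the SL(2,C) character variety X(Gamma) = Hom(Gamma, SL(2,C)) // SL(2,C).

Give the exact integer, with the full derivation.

Here Gamma is free of rank 45 — no relator constrains a cocycle.
So Z^1 = (sl_2)^45 in full: dim Z^1 = 135.
dim B^1 = 3: the coboundary map is injective because an irreducible image has centralizer 0 in sl_2.
Therefore dim X = 135 - 3 = 132.

132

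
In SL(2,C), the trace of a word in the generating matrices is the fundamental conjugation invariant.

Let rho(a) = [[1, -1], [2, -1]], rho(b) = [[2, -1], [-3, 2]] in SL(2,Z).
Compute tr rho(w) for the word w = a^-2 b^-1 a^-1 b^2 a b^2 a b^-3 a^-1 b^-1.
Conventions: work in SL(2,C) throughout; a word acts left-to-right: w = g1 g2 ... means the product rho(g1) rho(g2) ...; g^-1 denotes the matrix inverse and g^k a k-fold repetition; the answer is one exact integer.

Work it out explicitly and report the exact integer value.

rho(a^-1) = [[-1, 1], [-2, 1]]
... * rho(a^-1) = [[-1, 1], [-2, 1]]  ->  [[-1, 0], [0, -1]]
... * rho(b^-1) = [[2, 1], [3, 2]]  ->  [[-2, -1], [-3, -2]]
... * rho(a^-1) = [[-1, 1], [-2, 1]]  ->  [[4, -3], [7, -5]]
... * rho(b) = [[2, -1], [-3, 2]]  ->  [[17, -10], [29, -17]]
... * rho(b) = [[2, -1], [-3, 2]]  ->  [[64, -37], [109, -63]]
... * rho(a) = [[1, -1], [2, -1]]  ->  [[-10, -27], [-17, -46]]
... * rho(b) = [[2, -1], [-3, 2]]  ->  [[61, -44], [104, -75]]
... * rho(b) = [[2, -1], [-3, 2]]  ->  [[254, -149], [433, -254]]
... * rho(a) = [[1, -1], [2, -1]]  ->  [[-44, -105], [-75, -179]]
... * rho(b^-1) = [[2, 1], [3, 2]]  ->  [[-403, -254], [-687, -433]]
... * rho(b^-1) = [[2, 1], [3, 2]]  ->  [[-1568, -911], [-2673, -1553]]
... * rho(b^-1) = [[2, 1], [3, 2]]  ->  [[-5869, -3390], [-10005, -5779]]
... * rho(a^-1) = [[-1, 1], [-2, 1]]  ->  [[12649, -9259], [21563, -15784]]
... * rho(b^-1) = [[2, 1], [3, 2]]  ->  [[-2479, -5869], [-4226, -10005]]
tr = -2479 + -10005 = -12484

-12484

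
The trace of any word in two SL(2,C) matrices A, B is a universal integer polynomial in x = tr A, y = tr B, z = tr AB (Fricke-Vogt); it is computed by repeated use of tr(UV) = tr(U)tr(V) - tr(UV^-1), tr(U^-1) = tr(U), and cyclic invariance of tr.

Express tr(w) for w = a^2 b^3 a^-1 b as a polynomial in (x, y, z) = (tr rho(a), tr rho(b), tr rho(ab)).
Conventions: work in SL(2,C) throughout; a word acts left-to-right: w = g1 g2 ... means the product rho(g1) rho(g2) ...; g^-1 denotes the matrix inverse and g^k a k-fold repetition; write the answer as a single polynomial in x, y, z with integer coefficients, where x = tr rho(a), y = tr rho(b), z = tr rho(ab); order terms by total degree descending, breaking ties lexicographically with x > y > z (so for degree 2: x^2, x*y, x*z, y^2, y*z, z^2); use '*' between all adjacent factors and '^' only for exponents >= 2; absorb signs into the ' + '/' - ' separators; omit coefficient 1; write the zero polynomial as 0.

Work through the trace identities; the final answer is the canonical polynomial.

and trace(a^2 b) = trace(a) trace(b a) - trace(b)  (reduce the a square) = x*z - y
trace(a^2) = trace(a) trace(a) - trace(1)  (reduce the a square) = x^2 - 2
next, trace(a^2 b^2) = trace(b) trace(a^2 b) - trace(a^2)  (reduce the b square) = x*y*z - x^2 - y^2 + 2
and trace(b a^2 b^2) = trace(b) trace(a^2 b^2) - trace(a^2 b)  (reduce the b square) = x*y^2*z - x^2*y - y^3 - x*z + 3*y
and trace(b a^2 b^3) = trace(b) trace(b a^2 b^2) - trace(b a^2 b)  (reduce the b square) = x*y^3*z - x^2*y^2 - y^4 - 2*x*y*z + x^2 + 4*y^2 - 2
and trace(a b a b) = trace(a b) trace(a b) - trace(1)  (split on a) = z^2 - 2
trace(b^2 a b a) = trace(b) trace(a b a b) - trace(a b a)  (reduce the b square) = y*z^2 - x*z - y
next, trace(a b^2) = trace(b) trace(a b) - trace(a)  (reduce the b square) = y*z - x
trace(b^2 a b) = trace(b) trace(a b^2) - trace(a b)  (reduce the b square) = y^2*z - x*y - z
next, trace(a b a^2 b^2) = trace(a) trace(b^2 a b a) - trace(b^2 a b)  (reduce the a square) = x*y*z^2 - x^2*z - y^2*z + z
and trace(a b a^2 b) = trace(a) trace(b a b a) - trace(b a b)  (reduce the a square) = x*z^2 - y*z - x
and trace(b a^2 b^3 a) = trace(b) trace(a b a^2 b^2) - trace(a b a^2 b)  (reduce the b square) = x*y^2*z^2 - x^2*y*z - y^3*z - x*z^2 + 2*y*z + x
and trace(a^2 b^3 a^-1 b) = trace(b a^2 b^3) trace(a) - trace(b a^2 b^3 a)  (eliminate a^-1) = x^2*y^3*z - x^3*y^2 - x*y^4 - x*y^2*z^2 - x^2*y*z + y^3*z + x^3 + 4*x*y^2 + x*z^2 - 2*y*z - 3*x

x^2*y^3*z - x^3*y^2 - x*y^4 - x*y^2*z^2 - x^2*y*z + y^3*z + x^3 + 4*x*y^2 + x*z^2 - 2*y*z - 3*x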